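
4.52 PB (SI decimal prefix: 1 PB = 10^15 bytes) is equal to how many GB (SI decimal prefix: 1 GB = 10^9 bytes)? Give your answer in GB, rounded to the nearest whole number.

4,520,000 GB

4.52 PB × 1,000,000,000,000,000 bytes/PB = 4,520,000,000,000,000 bytes
1 GB = 10^9 bytes = 1,000,000,000 bytes
4,520,000,000,000,000 / 1,000,000,000 = 4,520,000 GB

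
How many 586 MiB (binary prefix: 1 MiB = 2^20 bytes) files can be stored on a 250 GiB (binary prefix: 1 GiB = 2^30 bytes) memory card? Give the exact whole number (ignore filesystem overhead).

436

Capacity: 250 GiB = 268,435,456,000 bytes
Per item: 586 MiB = 614,465,536 bytes
⌊268,435,456,000 / 614,465,536⌋ = 436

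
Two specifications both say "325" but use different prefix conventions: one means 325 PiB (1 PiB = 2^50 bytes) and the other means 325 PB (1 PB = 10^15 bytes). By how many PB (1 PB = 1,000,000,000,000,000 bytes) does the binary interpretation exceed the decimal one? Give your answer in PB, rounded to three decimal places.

40.917 PB

325 PiB = 325 × 1,125,899,906,842,624 = 365,917,469,723,852,800 bytes
325 PB = 325 × 1,000,000,000,000,000 = 325,000,000,000,000,000 bytes
difference = 40,917,469,723,852,800 bytes
40,917,469,723,852,800 / 1,000,000,000,000,000 = 40.917 PB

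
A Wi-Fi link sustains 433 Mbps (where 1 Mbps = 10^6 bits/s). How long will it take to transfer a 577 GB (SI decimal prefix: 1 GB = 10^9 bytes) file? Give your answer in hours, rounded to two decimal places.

577 GB = 577,000,000,000 bytes = 4,616,000,000,000 bits
433 Mbps = 433,000,000 bits/s
time = 4,616,000,000,000 / 433,000,000 = 10,660.5081 s
10,660.5081 s / 3600 = 2.96 hours

2.96 hours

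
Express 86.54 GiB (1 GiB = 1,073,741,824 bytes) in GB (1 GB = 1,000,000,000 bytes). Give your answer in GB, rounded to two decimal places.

86.54 GiB × 1,073,741,824 bytes/GiB = 92,921,617,448.96 bytes
1 GB = 1,000,000,000 bytes
92,921,617,448.96 / 1,000,000,000 = 92.92 GB

92.92 GB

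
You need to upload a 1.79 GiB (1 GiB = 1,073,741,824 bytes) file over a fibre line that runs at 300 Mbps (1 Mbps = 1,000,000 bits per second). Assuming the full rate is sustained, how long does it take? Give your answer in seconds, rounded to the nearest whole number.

1.79 GiB = 1,921,997,864.96 bytes = 15,375,982,919.68 bits
300 Mbps = 300,000,000 bits/s
time = 15,375,982,919.68 / 300,000,000 = 51 s

51 seconds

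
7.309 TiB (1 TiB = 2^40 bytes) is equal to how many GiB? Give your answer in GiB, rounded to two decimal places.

7.309 TiB = 7.309 × 2^40 bytes = 8,036,330,487,414.784 bytes
1 GiB = 1,073,741,824 bytes
8,036,330,487,414.784 / 1,073,741,824 = 7,484.42 GiB

7,484.42 GiB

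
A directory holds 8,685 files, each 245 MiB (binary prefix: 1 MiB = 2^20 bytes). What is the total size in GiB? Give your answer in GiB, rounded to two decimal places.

2,077.95 GiB

Total = 8,685 × 245 MiB = 2,127,825 MiB
= 2,127,825 × 1,048,576 bytes = 2,231,186,227,200 bytes
1 GiB = 1,073,741,824 bytes
2,231,186,227,200 / 1,073,741,824 = 2,077.95 GiB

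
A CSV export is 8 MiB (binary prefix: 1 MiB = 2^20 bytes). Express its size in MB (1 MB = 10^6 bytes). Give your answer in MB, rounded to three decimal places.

8.389 MB

8 MiB × 1,048,576 bytes/MiB = 8,388,608 bytes
1 MB = 1,000,000 bytes
8,388,608 / 1,000,000 = 8.389 MB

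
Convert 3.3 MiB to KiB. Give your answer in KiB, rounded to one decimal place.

3.3 MiB × 1,048,576 bytes/MiB = 3,460,300.8 bytes
1 KiB = 1,024 bytes
3,460,300.8 / 1,024 = 3,379.2 KiB

3,379.2 KiB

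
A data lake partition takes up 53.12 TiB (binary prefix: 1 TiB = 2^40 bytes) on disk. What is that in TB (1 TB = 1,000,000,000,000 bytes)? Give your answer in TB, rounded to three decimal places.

53.12 TiB × 1,099,511,627,776 bytes/TiB = 58,406,057,667,461.12 bytes
1 TB = 1,000,000,000,000 bytes
58,406,057,667,461.12 / 1,000,000,000,000 = 58.406 TB

58.406 TB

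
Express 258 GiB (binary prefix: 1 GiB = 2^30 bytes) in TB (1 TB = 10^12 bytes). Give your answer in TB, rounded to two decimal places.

258 GiB = 258 × 2^30 bytes = 277,025,390,592 bytes
1 TB = 1,000,000,000,000 bytes
277,025,390,592 / 1,000,000,000,000 = 0.28 TB

0.28 TB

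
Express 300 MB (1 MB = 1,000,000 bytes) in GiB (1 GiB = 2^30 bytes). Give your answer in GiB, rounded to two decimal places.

300 MB = 300 × 10^6 bytes = 300,000,000 bytes
1 GiB = 2^30 bytes = 1,073,741,824 bytes
300,000,000 / 1,073,741,824 = 0.28 GiB

0.28 GiB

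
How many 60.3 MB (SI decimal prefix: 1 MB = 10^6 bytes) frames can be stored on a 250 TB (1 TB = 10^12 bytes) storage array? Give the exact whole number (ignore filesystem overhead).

Capacity: 250 TB = 250,000,000,000,000 bytes
Per item: 60.3 MB = 60,300,000 bytes
⌊250,000,000,000,000 / 60,300,000⌋ = 4,145,936

4,145,936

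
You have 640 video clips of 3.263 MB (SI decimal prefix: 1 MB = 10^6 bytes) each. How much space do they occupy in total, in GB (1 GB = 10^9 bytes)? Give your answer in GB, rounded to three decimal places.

2.088 GB

Total = 640 × 3.263 MB = 2088.32 MB
= 2088.32 × 1,000,000 bytes = 2,088,320,000 bytes
1 GB = 1,000,000,000 bytes
2,088,320,000 / 1,000,000,000 = 2.088 GB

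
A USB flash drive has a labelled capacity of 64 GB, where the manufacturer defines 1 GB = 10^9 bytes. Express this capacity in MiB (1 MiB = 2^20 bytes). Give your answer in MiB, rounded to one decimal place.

61,035.2 MiB

64 GB × 1,000,000,000 bytes/GB = 64,000,000,000 bytes
1 MiB = 1,048,576 bytes
64,000,000,000 / 1,048,576 = 61,035.2 MiB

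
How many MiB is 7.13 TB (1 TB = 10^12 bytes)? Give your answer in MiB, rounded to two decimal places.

7.13 TB × 1,000,000,000,000 bytes/TB = 7,130,000,000,000 bytes
1 MiB = 1,048,576 bytes
7,130,000,000,000 / 1,048,576 = 6,799,697.88 MiB

6,799,697.88 MiB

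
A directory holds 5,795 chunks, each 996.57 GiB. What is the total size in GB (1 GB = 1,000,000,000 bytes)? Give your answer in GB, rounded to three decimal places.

Total = 5,795 × 996.57 GiB = 5775123.15 GiB
= 5775123.15 × 1,073,741,824 bytes = 6,200,991,264,905,625.6 bytes
1 GB = 1,000,000,000 bytes
6,200,991,264,905,625.6 / 1,000,000,000 = 6,200,991.265 GB

6,200,991.265 GB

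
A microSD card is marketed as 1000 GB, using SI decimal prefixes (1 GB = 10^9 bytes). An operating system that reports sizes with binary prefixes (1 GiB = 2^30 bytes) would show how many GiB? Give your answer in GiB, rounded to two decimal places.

1000 GB × 1,000,000,000 bytes/GB = 1,000,000,000,000 bytes
1 GiB = 1,073,741,824 bytes
1,000,000,000,000 / 1,073,741,824 = 931.32 GiB

931.32 GiB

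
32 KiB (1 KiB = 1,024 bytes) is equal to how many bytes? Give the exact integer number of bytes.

32,768 bytes

32 × 1,024 = 32,768 bytes  (1 KiB = 2^10 bytes)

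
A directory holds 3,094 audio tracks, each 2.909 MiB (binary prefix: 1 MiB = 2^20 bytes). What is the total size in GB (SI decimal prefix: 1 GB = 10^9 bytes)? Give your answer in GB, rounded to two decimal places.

Total = 3,094 × 2.909 MiB = 9000.446 MiB
= 9000.446 × 1,048,576 bytes = 9,437,651,664.896 bytes
1 GB = 1,000,000,000 bytes
9,437,651,664.896 / 1,000,000,000 = 9.44 GB

9.44 GB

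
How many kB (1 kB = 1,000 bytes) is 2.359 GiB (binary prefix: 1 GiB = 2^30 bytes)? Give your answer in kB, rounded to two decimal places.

2,532,956.96 kB

2.359 GiB × 1,073,741,824 bytes/GiB = 2,532,956,962.816 bytes
1 kB = 10^3 bytes = 1,000 bytes
2,532,956,962.816 / 1,000 = 2,532,956.96 kB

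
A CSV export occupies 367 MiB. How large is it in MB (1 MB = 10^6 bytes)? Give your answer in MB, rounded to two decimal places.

367 MiB = 367 × 2^20 bytes = 384,827,392 bytes
1 MB = 1,000,000 bytes
384,827,392 / 1,000,000 = 384.83 MB

384.83 MB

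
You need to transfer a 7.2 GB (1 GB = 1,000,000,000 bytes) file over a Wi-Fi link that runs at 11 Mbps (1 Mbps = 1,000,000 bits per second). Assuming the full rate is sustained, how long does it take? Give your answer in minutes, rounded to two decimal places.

7.2 GB = 7,200,000,000 bytes = 57,600,000,000 bits
11 Mbps = 11,000,000 bits/s
time = 57,600,000,000 / 11,000,000 = 5,236.364 s
5,236.364 s / 60 = 87.27 minutes

87.27 minutes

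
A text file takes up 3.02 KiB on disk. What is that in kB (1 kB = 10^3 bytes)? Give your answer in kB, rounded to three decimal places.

3.092 kB

3.02 KiB = 3.02 × 2^10 bytes = 3,092.48 bytes
1 kB = 1,000 bytes
3,092.48 / 1,000 = 3.092 kB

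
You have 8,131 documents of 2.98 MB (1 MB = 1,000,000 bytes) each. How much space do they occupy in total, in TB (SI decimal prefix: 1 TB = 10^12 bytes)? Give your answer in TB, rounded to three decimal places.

Total = 8,131 × 2.98 MB = 24230.38 MB
= 24230.38 × 1,000,000 bytes = 24,230,380,000 bytes
1 TB = 1,000,000,000,000 bytes
24,230,380,000 / 1,000,000,000,000 = 0.024 TB

0.024 TB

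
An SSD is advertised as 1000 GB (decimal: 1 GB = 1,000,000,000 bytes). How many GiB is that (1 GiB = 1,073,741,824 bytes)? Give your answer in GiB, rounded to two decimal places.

931.32 GiB

1000 GB = 1000 × 10^9 bytes = 1,000,000,000,000 bytes
1 GiB = 2^30 bytes = 1,073,741,824 bytes
1,000,000,000,000 / 1,073,741,824 = 931.32 GiB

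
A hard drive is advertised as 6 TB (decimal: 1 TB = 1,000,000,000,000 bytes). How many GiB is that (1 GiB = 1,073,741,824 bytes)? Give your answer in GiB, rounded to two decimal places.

5,587.94 GiB

6 TB = 6 × 10^12 bytes = 6,000,000,000,000 bytes
1 GiB = 1,073,741,824 bytes
6,000,000,000,000 / 1,073,741,824 = 5,587.94 GiB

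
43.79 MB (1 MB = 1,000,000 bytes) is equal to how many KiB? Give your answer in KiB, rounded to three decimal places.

42,763.672 KiB

43.79 MB = 43.79 × 10^6 bytes = 43,790,000 bytes
1 KiB = 1,024 bytes
43,790,000 / 1,024 = 42,763.672 KiB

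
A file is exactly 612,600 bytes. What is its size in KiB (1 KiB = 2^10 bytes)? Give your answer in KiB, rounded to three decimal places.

598.242 KiB

612,600 bytes given.
1 KiB = 1,024 bytes
612,600 / 1,024 = 598.242 KiB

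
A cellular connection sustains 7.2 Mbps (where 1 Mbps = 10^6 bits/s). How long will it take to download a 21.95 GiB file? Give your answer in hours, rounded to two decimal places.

21.95 GiB = 23,568,633,036.8 bytes = 188,549,064,294.4 bits
7.2 Mbps = 7,200,000 bits/s
time = 188,549,064,294.4 / 7,200,000 = 26,187.3700 s
26,187.3700 s / 3600 = 7.27 hours

7.27 hours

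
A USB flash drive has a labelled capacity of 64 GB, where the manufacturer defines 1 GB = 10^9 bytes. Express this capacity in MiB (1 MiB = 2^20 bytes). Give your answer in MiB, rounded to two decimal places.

61,035.16 MiB

64 GB = 64 × 10^9 bytes = 64,000,000,000 bytes
1 MiB = 2^20 bytes = 1,048,576 bytes
64,000,000,000 / 1,048,576 = 61,035.16 MiB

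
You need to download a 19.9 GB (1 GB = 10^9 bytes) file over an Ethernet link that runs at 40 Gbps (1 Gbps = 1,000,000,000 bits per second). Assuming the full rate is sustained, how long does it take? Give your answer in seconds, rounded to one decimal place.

4.0 seconds

19.9 GB = 19,900,000,000 bytes = 159,200,000,000 bits
40 Gbps = 40,000,000,000 bits/s
time = 159,200,000,000 / 40,000,000,000 = 4.0 s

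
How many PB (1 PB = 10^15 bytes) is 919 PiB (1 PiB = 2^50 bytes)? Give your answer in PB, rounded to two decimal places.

1,034.70 PB

919 PiB = 919 × 2^50 bytes = 1,034,702,014,388,371,456 bytes
1 PB = 10^15 bytes = 1,000,000,000,000,000 bytes
1,034,702,014,388,371,456 / 1,000,000,000,000,000 = 1,034.70 PB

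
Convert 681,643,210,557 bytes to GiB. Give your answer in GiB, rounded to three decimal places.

681,643,210,557 bytes given.
1 GiB = 1,073,741,824 bytes
681,643,210,557 / 1,073,741,824 = 634.830 GiB

634.830 GiB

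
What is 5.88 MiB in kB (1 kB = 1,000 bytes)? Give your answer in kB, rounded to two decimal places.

5.88 MiB × 1,048,576 bytes/MiB = 6,165,626.88 bytes
1 kB = 1,000 bytes
6,165,626.88 / 1,000 = 6,165.63 kB

6,165.63 kB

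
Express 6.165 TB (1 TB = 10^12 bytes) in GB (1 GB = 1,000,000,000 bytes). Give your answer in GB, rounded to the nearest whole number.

6.165 TB = 6.165 × 10^12 bytes = 6,165,000,000,000 bytes
1 GB = 1,000,000,000 bytes
6,165,000,000,000 / 1,000,000,000 = 6,165 GB

6,165 GB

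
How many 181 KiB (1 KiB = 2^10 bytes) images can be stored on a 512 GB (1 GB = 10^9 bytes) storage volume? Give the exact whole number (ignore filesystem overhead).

Capacity: 512 GB = 512,000,000,000 bytes
Per item: 181 KiB = 185,344 bytes
⌊512,000,000,000 / 185,344⌋ = 2,762,430

2,762,430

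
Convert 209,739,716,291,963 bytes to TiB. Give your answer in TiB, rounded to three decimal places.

209,739,716,291,963 bytes given.
1 TiB = 1,099,511,627,776 bytes
209,739,716,291,963 / 1,099,511,627,776 = 190.757 TiB

190.757 TiB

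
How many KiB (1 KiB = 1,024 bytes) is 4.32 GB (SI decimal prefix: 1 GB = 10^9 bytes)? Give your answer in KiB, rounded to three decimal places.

4.32 GB × 1,000,000,000 bytes/GB = 4,320,000,000 bytes
1 KiB = 1,024 bytes
4,320,000,000 / 1,024 = 4,218,750.000 KiB

4,218,750.000 KiB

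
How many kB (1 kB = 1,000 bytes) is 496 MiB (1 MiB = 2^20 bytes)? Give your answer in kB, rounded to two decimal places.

496 MiB × 1,048,576 bytes/MiB = 520,093,696 bytes
1 kB = 10^3 bytes = 1,000 bytes
520,093,696 / 1,000 = 520,093.70 kB

520,093.70 kB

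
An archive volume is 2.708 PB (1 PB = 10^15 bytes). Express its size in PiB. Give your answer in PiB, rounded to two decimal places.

2.708 PB = 2.708 × 10^15 bytes = 2,708,000,000,000,000 bytes
1 PiB = 2^50 bytes = 1,125,899,906,842,624 bytes
2,708,000,000,000,000 / 1,125,899,906,842,624 = 2.41 PiB

2.41 PiB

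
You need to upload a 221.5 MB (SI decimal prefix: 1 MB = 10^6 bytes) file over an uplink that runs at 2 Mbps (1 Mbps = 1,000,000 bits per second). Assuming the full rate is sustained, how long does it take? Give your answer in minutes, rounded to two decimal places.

221.5 MB = 221,500,000 bytes = 1,772,000,000 bits
2 Mbps = 2,000,000 bits/s
time = 1,772,000,000 / 2,000,000 = 886.000 s
886.000 s / 60 = 14.77 minutes

14.77 minutes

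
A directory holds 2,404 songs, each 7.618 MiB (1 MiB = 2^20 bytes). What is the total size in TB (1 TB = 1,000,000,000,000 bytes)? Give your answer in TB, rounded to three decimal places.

0.019 TB

Total = 2,404 × 7.618 MiB = 18313.672 MiB
= 18313.672 × 1,048,576 bytes = 19,203,276,931.072 bytes
1 TB = 1,000,000,000,000 bytes
19,203,276,931.072 / 1,000,000,000,000 = 0.019 TB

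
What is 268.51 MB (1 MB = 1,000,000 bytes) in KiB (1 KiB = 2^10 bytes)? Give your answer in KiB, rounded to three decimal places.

262,216.797 KiB

268.51 MB = 268.51 × 10^6 bytes = 268,510,000 bytes
1 KiB = 1,024 bytes
268,510,000 / 1,024 = 262,216.797 KiB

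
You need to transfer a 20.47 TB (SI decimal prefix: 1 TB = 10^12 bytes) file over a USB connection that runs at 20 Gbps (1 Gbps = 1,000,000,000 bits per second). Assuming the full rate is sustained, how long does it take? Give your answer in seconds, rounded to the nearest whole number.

8,188 seconds

20.47 TB = 20,470,000,000,000 bytes = 163,760,000,000,000 bits
20 Gbps = 20,000,000,000 bits/s
time = 163,760,000,000,000 / 20,000,000,000 = 8,188 s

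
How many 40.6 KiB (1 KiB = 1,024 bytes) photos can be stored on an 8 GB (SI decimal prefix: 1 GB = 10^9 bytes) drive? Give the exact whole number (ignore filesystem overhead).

192,426

Capacity: 8 GB = 8,000,000,000 bytes
Per item: 40.6 KiB = 41,574.4 bytes
⌊8,000,000,000 / 41,574.4⌋ = 192,426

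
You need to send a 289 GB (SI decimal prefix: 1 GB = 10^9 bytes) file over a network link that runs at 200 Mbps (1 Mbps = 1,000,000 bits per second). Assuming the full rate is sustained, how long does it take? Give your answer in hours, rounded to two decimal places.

289 GB = 289,000,000,000 bytes = 2,312,000,000,000 bits
200 Mbps = 200,000,000 bits/s
time = 2,312,000,000,000 / 200,000,000 = 11,560.0000 s
11,560.0000 s / 3600 = 3.21 hours

3.21 hours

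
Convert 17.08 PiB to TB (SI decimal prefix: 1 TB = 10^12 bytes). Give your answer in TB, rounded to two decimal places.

19,230.37 TB

17.08 PiB × 1,125,899,906,842,624 bytes/PiB = 19,230,370,408,872,017.92 bytes
1 TB = 10^12 bytes = 1,000,000,000,000 bytes
19,230,370,408,872,017.92 / 1,000,000,000,000 = 19,230.37 TB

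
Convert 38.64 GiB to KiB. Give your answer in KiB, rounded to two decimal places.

38.64 GiB = 38.64 × 2^30 bytes = 41,489,384,079.36 bytes
1 KiB = 1,024 bytes
41,489,384,079.36 / 1,024 = 40,516,976.64 KiB

40,516,976.64 KiB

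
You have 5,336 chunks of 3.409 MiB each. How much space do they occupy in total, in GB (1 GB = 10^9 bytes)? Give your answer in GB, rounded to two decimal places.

Total = 5,336 × 3.409 MiB = 18190.424 MiB
= 18190.424 × 1,048,576 bytes = 19,074,042,036.224 bytes
1 GB = 1,000,000,000 bytes
19,074,042,036.224 / 1,000,000,000 = 19.07 GB

19.07 GB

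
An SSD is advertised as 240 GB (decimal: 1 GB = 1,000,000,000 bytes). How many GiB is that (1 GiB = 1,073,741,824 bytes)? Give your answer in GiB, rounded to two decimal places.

240 GB = 240 × 10^9 bytes = 240,000,000,000 bytes
1 GiB = 1,073,741,824 bytes
240,000,000,000 / 1,073,741,824 = 223.52 GiB

223.52 GiB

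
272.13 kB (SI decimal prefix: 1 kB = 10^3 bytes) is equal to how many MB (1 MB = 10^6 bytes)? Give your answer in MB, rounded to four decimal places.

0.2721 MB

272.13 kB × 1,000 bytes/kB = 272,130 bytes
1 MB = 1,000,000 bytes
272,130 / 1,000,000 = 0.2721 MB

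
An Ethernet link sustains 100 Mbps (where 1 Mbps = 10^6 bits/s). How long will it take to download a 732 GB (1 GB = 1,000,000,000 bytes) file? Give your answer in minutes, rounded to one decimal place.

732 GB = 732,000,000,000 bytes = 5,856,000,000,000 bits
100 Mbps = 100,000,000 bits/s
time = 5,856,000,000,000 / 100,000,000 = 58,560.00 s
58,560.00 s / 60 = 976.0 minutes

976.0 minutes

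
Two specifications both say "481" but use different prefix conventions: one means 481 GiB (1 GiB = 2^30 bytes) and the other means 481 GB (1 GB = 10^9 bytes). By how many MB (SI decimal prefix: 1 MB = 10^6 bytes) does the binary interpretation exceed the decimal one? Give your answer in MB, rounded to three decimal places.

35,469.817 MB

481 GiB = 481 × 1,073,741,824 = 516,469,817,344 bytes
481 GB = 481 × 1,000,000,000 = 481,000,000,000 bytes
difference = 35,469,817,344 bytes
35,469,817,344 / 1,000,000 = 35,469.817 MB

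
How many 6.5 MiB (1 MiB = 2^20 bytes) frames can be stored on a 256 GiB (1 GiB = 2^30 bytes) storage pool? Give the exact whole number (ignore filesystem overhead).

40,329

Capacity: 256 GiB = 274,877,906,944 bytes
Per item: 6.5 MiB = 6,815,744 bytes
⌊274,877,906,944 / 6,815,744⌋ = 40,329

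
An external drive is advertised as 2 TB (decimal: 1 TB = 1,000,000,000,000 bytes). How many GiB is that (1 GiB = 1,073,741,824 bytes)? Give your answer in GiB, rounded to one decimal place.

2 TB × 1,000,000,000,000 bytes/TB = 2,000,000,000,000 bytes
1 GiB = 2^30 bytes = 1,073,741,824 bytes
2,000,000,000,000 / 1,073,741,824 = 1,862.6 GiB

1,862.6 GiB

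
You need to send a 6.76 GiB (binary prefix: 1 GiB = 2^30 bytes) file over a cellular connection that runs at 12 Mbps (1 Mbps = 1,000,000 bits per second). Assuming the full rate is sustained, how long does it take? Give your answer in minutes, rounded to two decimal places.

80.65 minutes

6.76 GiB = 7,258,494,730.24 bytes = 58,067,957,841.92 bits
12 Mbps = 12,000,000 bits/s
time = 58,067,957,841.92 / 12,000,000 = 4,838.996 s
4,838.996 s / 60 = 80.65 minutes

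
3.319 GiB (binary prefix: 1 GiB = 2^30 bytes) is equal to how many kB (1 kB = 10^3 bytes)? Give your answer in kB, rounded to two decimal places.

3.319 GiB = 3.319 × 2^30 bytes = 3,563,749,113.856 bytes
1 kB = 1,000 bytes
3,563,749,113.856 / 1,000 = 3,563,749.11 kB

3,563,749.11 kB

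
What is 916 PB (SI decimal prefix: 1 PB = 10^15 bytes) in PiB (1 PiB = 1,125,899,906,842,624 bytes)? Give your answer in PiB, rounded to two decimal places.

813.57 PiB

916 PB = 916 × 10^15 bytes = 916,000,000,000,000,000 bytes
1 PiB = 1,125,899,906,842,624 bytes
916,000,000,000,000,000 / 1,125,899,906,842,624 = 813.57 PiB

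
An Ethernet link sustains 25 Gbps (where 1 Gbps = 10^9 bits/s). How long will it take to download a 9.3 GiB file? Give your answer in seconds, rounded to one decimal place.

9.3 GiB = 9,985,798,963.2 bytes = 79,886,391,705.6 bits
25 Gbps = 25,000,000,000 bits/s
time = 79,886,391,705.6 / 25,000,000,000 = 3.2 s

3.2 seconds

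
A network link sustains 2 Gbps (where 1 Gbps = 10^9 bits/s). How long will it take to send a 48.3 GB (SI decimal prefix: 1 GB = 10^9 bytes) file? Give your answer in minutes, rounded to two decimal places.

3.22 minutes

48.3 GB = 48,300,000,000 bytes = 386,400,000,000 bits
2 Gbps = 2,000,000,000 bits/s
time = 386,400,000,000 / 2,000,000,000 = 193.200 s
193.200 s / 60 = 3.22 minutes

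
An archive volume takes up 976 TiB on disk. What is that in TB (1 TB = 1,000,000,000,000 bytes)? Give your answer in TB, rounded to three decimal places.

976 TiB = 976 × 2^40 bytes = 1,073,123,348,709,376 bytes
1 TB = 1,000,000,000,000 bytes
1,073,123,348,709,376 / 1,000,000,000,000 = 1,073.123 TB

1,073.123 TB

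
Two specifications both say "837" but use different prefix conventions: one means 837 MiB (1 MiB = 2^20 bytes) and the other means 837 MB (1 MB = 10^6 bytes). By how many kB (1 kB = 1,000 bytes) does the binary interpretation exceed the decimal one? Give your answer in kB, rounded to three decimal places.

837 MiB = 837 × 1,048,576 = 877,658,112 bytes
837 MB = 837 × 1,000,000 = 837,000,000 bytes
difference = 40,658,112 bytes
40,658,112 / 1,000 = 40,658.112 kB

40,658.112 kB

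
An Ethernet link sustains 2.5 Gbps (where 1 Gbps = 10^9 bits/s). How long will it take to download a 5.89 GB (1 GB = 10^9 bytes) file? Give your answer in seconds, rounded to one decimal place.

18.8 seconds

5.89 GB = 5,890,000,000 bytes = 47,120,000,000 bits
2.5 Gbps = 2,500,000,000 bits/s
time = 47,120,000,000 / 2,500,000,000 = 18.8 s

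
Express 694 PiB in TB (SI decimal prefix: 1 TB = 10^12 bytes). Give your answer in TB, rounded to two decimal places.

694 PiB = 694 × 2^50 bytes = 781,374,535,348,781,056 bytes
1 TB = 1,000,000,000,000 bytes
781,374,535,348,781,056 / 1,000,000,000,000 = 781,374.54 TB

781,374.54 TB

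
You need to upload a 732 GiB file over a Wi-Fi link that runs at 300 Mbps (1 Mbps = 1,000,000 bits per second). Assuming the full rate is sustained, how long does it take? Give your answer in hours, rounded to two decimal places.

732 GiB = 785,979,015,168 bytes = 6,287,832,121,344 bits
300 Mbps = 300,000,000 bits/s
time = 6,287,832,121,344 / 300,000,000 = 20,959.4404 s
20,959.4404 s / 3600 = 5.82 hours

5.82 hours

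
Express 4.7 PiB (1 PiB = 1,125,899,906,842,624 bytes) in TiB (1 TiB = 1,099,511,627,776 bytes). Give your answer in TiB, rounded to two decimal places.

4.7 PiB = 4.7 × 2^50 bytes = 5,291,729,562,160,332.8 bytes
1 TiB = 2^40 bytes = 1,099,511,627,776 bytes
5,291,729,562,160,332.8 / 1,099,511,627,776 = 4,812.80 TiB

4,812.80 TiB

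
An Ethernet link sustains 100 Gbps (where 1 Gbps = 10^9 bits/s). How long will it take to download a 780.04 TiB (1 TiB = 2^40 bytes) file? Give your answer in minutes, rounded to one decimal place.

1,143.6 minutes

780.04 TiB = 857,663,050,130,391.04 bytes = 6,861,304,401,043,128.32 bits
100 Gbps = 100,000,000,000 bits/s
time = 6,861,304,401,043,128.32 / 100,000,000,000 = 68,613.04 s
68,613.04 s / 60 = 1,143.6 minutes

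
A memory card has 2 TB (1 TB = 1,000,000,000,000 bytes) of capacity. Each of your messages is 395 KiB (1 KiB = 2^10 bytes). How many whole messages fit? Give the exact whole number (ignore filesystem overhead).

4,944,620

Capacity: 2 TB = 2,000,000,000,000 bytes
Per item: 395 KiB = 404,480 bytes
⌊2,000,000,000,000 / 404,480⌋ = 4,944,620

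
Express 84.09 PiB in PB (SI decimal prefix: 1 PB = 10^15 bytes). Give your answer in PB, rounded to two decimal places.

84.09 PiB = 84.09 × 2^50 bytes = 94,676,923,166,396,252.16 bytes
1 PB = 10^15 bytes = 1,000,000,000,000,000 bytes
94,676,923,166,396,252.16 / 1,000,000,000,000,000 = 94.68 PB

94.68 PB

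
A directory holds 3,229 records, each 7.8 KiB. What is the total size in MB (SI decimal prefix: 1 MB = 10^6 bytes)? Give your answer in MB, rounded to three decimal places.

25.791 MB

Total = 3,229 × 7.8 KiB = 25186.2 KiB
= 25186.2 × 1,024 bytes = 25,790,668.8 bytes
1 MB = 1,000,000 bytes
25,790,668.8 / 1,000,000 = 25.791 MB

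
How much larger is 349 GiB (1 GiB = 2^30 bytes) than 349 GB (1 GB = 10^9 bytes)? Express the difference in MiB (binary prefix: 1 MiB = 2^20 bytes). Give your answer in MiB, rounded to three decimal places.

349 GiB = 349 × 1,073,741,824 = 374,735,896,576 bytes
349 GB = 349 × 1,000,000,000 = 349,000,000,000 bytes
difference = 25,735,896,576 bytes
25,735,896,576 / 1,048,576 = 24,543.664 MiB

24,543.664 MiB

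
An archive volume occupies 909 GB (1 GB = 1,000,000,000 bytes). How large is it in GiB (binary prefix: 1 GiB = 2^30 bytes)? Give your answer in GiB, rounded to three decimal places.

909 GB × 1,000,000,000 bytes/GB = 909,000,000,000 bytes
1 GiB = 2^30 bytes = 1,073,741,824 bytes
909,000,000,000 / 1,073,741,824 = 846.572 GiB

846.572 GiB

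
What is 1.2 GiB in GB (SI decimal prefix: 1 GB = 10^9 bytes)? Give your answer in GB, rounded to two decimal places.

1.29 GB

1.2 GiB = 1.2 × 2^30 bytes = 1,288,490,188.8 bytes
1 GB = 10^9 bytes = 1,000,000,000 bytes
1,288,490,188.8 / 1,000,000,000 = 1.29 GB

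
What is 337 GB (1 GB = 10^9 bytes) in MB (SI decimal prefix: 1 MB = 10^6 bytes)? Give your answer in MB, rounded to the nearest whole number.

337,000 MB

337 GB = 337 × 10^9 bytes = 337,000,000,000 bytes
1 MB = 10^6 bytes = 1,000,000 bytes
337,000,000,000 / 1,000,000 = 337,000 MB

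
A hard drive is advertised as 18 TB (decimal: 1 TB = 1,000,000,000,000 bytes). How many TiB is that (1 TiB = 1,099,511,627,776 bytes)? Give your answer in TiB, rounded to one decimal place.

18 TB × 1,000,000,000,000 bytes/TB = 18,000,000,000,000 bytes
1 TiB = 1,099,511,627,776 bytes
18,000,000,000,000 / 1,099,511,627,776 = 16.4 TiB

16.4 TiB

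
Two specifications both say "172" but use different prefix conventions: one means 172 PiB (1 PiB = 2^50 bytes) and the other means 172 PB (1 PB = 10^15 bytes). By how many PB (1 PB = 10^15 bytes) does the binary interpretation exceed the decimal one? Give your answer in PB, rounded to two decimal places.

21.65 PB

172 PiB = 172 × 1,125,899,906,842,624 = 193,654,783,976,931,328 bytes
172 PB = 172 × 1,000,000,000,000,000 = 172,000,000,000,000,000 bytes
difference = 21,654,783,976,931,328 bytes
21,654,783,976,931,328 / 1,000,000,000,000,000 = 21.65 PB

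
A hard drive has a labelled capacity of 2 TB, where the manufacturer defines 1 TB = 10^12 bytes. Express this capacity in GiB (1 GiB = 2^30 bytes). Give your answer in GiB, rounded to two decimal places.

2 TB × 1,000,000,000,000 bytes/TB = 2,000,000,000,000 bytes
1 GiB = 1,073,741,824 bytes
2,000,000,000,000 / 1,073,741,824 = 1,862.65 GiB

1,862.65 GiB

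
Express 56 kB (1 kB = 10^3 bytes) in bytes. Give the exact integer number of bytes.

56,000 bytes

56 × 1,000 = 56,000 bytes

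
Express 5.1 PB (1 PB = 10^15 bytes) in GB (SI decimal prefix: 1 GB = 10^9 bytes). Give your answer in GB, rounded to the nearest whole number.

5.1 PB = 5.1 × 10^15 bytes = 5,100,000,000,000,000 bytes
1 GB = 10^9 bytes = 1,000,000,000 bytes
5,100,000,000,000,000 / 1,000,000,000 = 5,100,000 GB

5,100,000 GB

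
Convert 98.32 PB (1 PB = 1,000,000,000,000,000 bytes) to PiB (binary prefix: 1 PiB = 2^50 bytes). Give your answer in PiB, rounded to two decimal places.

87.33 PiB

98.32 PB × 1,000,000,000,000,000 bytes/PB = 98,320,000,000,000,000 bytes
1 PiB = 1,125,899,906,842,624 bytes
98,320,000,000,000,000 / 1,125,899,906,842,624 = 87.33 PiB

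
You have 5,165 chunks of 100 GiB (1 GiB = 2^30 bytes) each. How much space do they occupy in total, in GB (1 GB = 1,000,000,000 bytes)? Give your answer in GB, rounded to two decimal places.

554,587.65 GB

Total = 5,165 × 100 GiB = 516,500 GiB
= 516,500 × 1,073,741,824 bytes = 554,587,652,096,000 bytes
1 GB = 1,000,000,000 bytes
554,587,652,096,000 / 1,000,000,000 = 554,587.65 GB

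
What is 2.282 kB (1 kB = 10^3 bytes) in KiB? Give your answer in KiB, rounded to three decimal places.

2.229 KiB

2.282 kB = 2.282 × 10^3 bytes = 2,282 bytes
1 KiB = 2^10 bytes = 1,024 bytes
2,282 / 1,024 = 2.229 KiB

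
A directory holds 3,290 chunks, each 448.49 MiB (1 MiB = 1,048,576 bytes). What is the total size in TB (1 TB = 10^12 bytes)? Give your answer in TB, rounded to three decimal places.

Total = 3,290 × 448.49 MiB = 1475532.1 MiB
= 1475532.1 × 1,048,576 bytes = 1,547,207,547,289.6 bytes
1 TB = 1,000,000,000,000 bytes
1,547,207,547,289.6 / 1,000,000,000,000 = 1.547 TB

1.547 TB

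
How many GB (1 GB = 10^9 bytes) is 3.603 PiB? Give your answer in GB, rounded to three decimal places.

3.603 PiB = 3.603 × 2^50 bytes = 4,056,617,364,353,974.272 bytes
1 GB = 10^9 bytes = 1,000,000,000 bytes
4,056,617,364,353,974.272 / 1,000,000,000 = 4,056,617.364 GB

4,056,617.364 GB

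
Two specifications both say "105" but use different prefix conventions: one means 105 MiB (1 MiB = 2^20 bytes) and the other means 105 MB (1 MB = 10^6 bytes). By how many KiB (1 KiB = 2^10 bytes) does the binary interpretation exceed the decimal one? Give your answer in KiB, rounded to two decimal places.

105 MiB = 105 × 1,048,576 = 110,100,480 bytes
105 MB = 105 × 1,000,000 = 105,000,000 bytes
difference = 5,100,480 bytes
5,100,480 / 1,024 = 4,980.94 KiB

4,980.94 KiB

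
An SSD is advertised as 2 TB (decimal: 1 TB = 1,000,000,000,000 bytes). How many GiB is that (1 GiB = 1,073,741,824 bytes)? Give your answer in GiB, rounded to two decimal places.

2 TB × 1,000,000,000,000 bytes/TB = 2,000,000,000,000 bytes
1 GiB = 1,073,741,824 bytes
2,000,000,000,000 / 1,073,741,824 = 1,862.65 GiB

1,862.65 GiB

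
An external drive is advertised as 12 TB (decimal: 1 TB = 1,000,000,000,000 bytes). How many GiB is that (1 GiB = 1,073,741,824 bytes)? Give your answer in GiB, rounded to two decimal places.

12 TB = 12 × 10^12 bytes = 12,000,000,000,000 bytes
1 GiB = 1,073,741,824 bytes
12,000,000,000,000 / 1,073,741,824 = 11,175.87 GiB

11,175.87 GiB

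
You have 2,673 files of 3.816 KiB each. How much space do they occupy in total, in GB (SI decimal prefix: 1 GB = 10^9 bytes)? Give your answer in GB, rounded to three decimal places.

Total = 2,673 × 3.816 KiB = 10200.168 KiB
= 10200.168 × 1,024 bytes = 10,444,972.032 bytes
1 GB = 1,000,000,000 bytes
10,444,972.032 / 1,000,000,000 = 0.010 GB

0.010 GB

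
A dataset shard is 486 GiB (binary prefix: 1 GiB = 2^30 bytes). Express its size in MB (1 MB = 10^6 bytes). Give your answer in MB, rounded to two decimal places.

521,838.53 MB

486 GiB = 486 × 2^30 bytes = 521,838,526,464 bytes
1 MB = 10^6 bytes = 1,000,000 bytes
521,838,526,464 / 1,000,000 = 521,838.53 MB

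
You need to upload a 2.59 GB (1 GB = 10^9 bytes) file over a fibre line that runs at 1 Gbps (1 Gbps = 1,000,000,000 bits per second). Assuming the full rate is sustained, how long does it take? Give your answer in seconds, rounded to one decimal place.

2.59 GB = 2,590,000,000 bytes = 20,720,000,000 bits
1 Gbps = 1,000,000,000 bits/s
time = 20,720,000,000 / 1,000,000,000 = 20.7 s

20.7 seconds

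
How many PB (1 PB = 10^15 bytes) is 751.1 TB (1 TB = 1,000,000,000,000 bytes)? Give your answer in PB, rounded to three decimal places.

0.751 PB

751.1 TB × 1,000,000,000,000 bytes/TB = 751,100,000,000,000 bytes
1 PB = 10^15 bytes = 1,000,000,000,000,000 bytes
751,100,000,000,000 / 1,000,000,000,000,000 = 0.751 PB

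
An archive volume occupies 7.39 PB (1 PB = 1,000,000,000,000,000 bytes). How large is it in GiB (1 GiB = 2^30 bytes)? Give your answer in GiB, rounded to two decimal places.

7.39 PB × 1,000,000,000,000,000 bytes/PB = 7,390,000,000,000,000 bytes
1 GiB = 2^30 bytes = 1,073,741,824 bytes
7,390,000,000,000,000 / 1,073,741,824 = 6,882,473.83 GiB

6,882,473.83 GiB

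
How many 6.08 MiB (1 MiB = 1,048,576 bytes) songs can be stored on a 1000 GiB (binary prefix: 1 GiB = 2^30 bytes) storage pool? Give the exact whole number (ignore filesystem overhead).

168,421

Capacity: 1000 GiB = 1,073,741,824,000 bytes
Per item: 6.08 MiB = 6,375,342.08 bytes
⌊1,073,741,824,000 / 6,375,342.08⌋ = 168,421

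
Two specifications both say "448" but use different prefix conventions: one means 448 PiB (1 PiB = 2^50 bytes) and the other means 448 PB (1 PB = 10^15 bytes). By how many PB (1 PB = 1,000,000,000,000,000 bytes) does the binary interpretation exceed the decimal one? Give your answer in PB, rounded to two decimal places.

56.40 PB

448 PiB = 448 × 1,125,899,906,842,624 = 504,403,158,265,495,552 bytes
448 PB = 448 × 1,000,000,000,000,000 = 448,000,000,000,000,000 bytes
difference = 56,403,158,265,495,552 bytes
56,403,158,265,495,552 / 1,000,000,000,000,000 = 56.40 PB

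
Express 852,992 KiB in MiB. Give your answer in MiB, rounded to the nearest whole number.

852,992 KiB × 1,024 bytes/KiB = 873,463,808 bytes
1 MiB = 2^20 bytes = 1,048,576 bytes
873,463,808 / 1,048,576 = 833 MiB

833 MiB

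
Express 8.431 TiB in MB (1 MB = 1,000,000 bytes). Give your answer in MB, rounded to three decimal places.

9,269,982.534 MB

8.431 TiB = 8.431 × 2^40 bytes = 9,269,982,533,779.456 bytes
1 MB = 1,000,000 bytes
9,269,982,533,779.456 / 1,000,000 = 9,269,982.534 MB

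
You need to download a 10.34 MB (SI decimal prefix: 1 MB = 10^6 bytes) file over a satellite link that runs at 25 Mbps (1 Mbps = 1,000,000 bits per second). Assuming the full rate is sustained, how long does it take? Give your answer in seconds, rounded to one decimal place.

10.34 MB = 10,340,000 bytes = 82,720,000 bits
25 Mbps = 25,000,000 bits/s
time = 82,720,000 / 25,000,000 = 3.3 s

3.3 seconds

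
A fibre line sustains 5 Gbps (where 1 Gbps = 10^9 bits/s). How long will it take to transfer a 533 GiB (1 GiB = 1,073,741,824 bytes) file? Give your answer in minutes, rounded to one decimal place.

533 GiB = 572,304,392,192 bytes = 4,578,435,137,536 bits
5 Gbps = 5,000,000,000 bits/s
time = 4,578,435,137,536 / 5,000,000,000 = 915.69 s
915.69 s / 60 = 15.3 minutes

15.3 minutes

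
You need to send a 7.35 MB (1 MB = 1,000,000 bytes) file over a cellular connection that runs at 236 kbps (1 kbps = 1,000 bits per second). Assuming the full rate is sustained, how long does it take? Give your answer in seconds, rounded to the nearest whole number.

7.35 MB = 7,350,000 bytes = 58,800,000 bits
236 kbps = 236,000 bits/s
time = 58,800,000 / 236,000 = 249 s

249 seconds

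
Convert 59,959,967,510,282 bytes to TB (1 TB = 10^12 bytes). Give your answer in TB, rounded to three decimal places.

59.960 TB

59,959,967,510,282 bytes given.
1 TB = 10^12 bytes = 1,000,000,000,000 bytes
59,959,967,510,282 / 1,000,000,000,000 = 59.960 TB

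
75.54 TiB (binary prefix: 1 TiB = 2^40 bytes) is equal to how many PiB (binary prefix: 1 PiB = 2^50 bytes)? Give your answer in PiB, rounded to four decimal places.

75.54 TiB × 1,099,511,627,776 bytes/TiB = 83,057,108,362,199.04 bytes
1 PiB = 2^50 bytes = 1,125,899,906,842,624 bytes
83,057,108,362,199.04 / 1,125,899,906,842,624 = 0.0738 PiB

0.0738 PiB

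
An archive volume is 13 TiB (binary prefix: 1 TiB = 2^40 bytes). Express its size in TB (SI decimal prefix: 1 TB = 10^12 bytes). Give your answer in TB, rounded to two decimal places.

14.29 TB

13 TiB = 13 × 2^40 bytes = 14,293,651,161,088 bytes
1 TB = 10^12 bytes = 1,000,000,000,000 bytes
14,293,651,161,088 / 1,000,000,000,000 = 14.29 TB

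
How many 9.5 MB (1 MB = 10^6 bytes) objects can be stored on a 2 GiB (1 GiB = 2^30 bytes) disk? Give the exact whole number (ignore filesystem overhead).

226

Capacity: 2 GiB = 2,147,483,648 bytes
Per item: 9.5 MB = 9,500,000 bytes
⌊2,147,483,648 / 9,500,000⌋ = 226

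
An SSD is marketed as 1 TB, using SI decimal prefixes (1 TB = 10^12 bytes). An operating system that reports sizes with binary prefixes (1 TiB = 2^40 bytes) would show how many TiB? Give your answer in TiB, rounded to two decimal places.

1 TB = 1 × 10^12 bytes = 1,000,000,000,000 bytes
1 TiB = 1,099,511,627,776 bytes
1,000,000,000,000 / 1,099,511,627,776 = 0.91 TiB

0.91 TiB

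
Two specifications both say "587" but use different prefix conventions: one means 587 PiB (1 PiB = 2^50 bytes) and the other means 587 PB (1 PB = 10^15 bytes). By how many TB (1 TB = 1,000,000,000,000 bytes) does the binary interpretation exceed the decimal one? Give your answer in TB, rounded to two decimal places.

587 PiB = 587 × 1,125,899,906,842,624 = 660,903,245,316,620,288 bytes
587 PB = 587 × 1,000,000,000,000,000 = 587,000,000,000,000,000 bytes
difference = 73,903,245,316,620,288 bytes
73,903,245,316,620,288 / 1,000,000,000,000 = 73,903.25 TB

73,903.25 TB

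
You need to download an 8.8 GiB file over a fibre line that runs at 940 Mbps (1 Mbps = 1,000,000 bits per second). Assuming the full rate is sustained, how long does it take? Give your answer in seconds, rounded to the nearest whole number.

8.8 GiB = 9,448,928,051.2 bytes = 75,591,424,409.6 bits
940 Mbps = 940,000,000 bits/s
time = 75,591,424,409.6 / 940,000,000 = 80 s

80 seconds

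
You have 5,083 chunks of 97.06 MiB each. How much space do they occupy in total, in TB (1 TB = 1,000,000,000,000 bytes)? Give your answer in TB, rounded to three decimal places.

Total = 5,083 × 97.06 MiB = 493355.98 MiB
= 493355.98 × 1,048,576 bytes = 517,321,240,084.48 bytes
1 TB = 1,000,000,000,000 bytes
517,321,240,084.48 / 1,000,000,000,000 = 0.517 TB

0.517 TB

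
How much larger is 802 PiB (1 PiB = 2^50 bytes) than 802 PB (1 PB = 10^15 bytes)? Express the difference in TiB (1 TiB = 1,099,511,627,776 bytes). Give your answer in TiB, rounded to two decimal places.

802 PiB = 802 × 1,125,899,906,842,624 = 902,971,725,287,784,448 bytes
802 PB = 802 × 1,000,000,000,000,000 = 802,000,000,000,000,000 bytes
difference = 100,971,725,287,784,448 bytes
100,971,725,287,784,448 / 1,099,511,627,776 = 91,833.25 TiB

91,833.25 TiB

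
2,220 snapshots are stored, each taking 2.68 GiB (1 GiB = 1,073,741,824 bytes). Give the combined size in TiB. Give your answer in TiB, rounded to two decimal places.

Total = 2,220 × 2.68 GiB = 5949.6 GiB
= 5949.6 × 1,073,741,824 bytes = 6,388,334,356,070.4 bytes
1 TiB = 1,099,511,627,776 bytes
6,388,334,356,070.4 / 1,099,511,627,776 = 5.81 TiB

5.81 TiB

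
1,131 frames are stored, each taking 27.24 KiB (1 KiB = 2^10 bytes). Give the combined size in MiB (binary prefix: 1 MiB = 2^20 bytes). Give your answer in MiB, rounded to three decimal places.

30.086 MiB

Total = 1,131 × 27.24 KiB = 30808.44 KiB
= 30808.44 × 1,024 bytes = 31,547,842.56 bytes
1 MiB = 1,048,576 bytes
31,547,842.56 / 1,048,576 = 30.086 MiB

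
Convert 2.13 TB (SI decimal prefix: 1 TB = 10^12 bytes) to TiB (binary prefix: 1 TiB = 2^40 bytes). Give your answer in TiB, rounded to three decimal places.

2.13 TB × 1,000,000,000,000 bytes/TB = 2,130,000,000,000 bytes
1 TiB = 1,099,511,627,776 bytes
2,130,000,000,000 / 1,099,511,627,776 = 1.937 TiB

1.937 TiB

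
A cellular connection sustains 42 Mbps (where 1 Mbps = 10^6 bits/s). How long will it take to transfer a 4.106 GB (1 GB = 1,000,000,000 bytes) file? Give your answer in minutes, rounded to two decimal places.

4.106 GB = 4,106,000,000 bytes = 32,848,000,000 bits
42 Mbps = 42,000,000 bits/s
time = 32,848,000,000 / 42,000,000 = 782.095 s
782.095 s / 60 = 13.03 minutes

13.03 minutes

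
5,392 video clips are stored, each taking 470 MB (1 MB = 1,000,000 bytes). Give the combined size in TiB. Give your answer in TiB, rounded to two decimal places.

Total = 5,392 × 470 MB = 2,534,240 MB
= 2,534,240 × 1,000,000 bytes = 2,534,240,000,000 bytes
1 TiB = 1,099,511,627,776 bytes
2,534,240,000,000 / 1,099,511,627,776 = 2.30 TiB

2.30 TiB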